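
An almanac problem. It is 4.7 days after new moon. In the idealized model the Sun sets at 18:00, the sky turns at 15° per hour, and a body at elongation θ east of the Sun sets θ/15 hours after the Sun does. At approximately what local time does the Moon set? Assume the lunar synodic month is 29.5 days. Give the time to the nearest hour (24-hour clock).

Phase angle: θ = 360°·(4.7 d)/(29.5 d) = 57.4°.
The Moon trails the Sun by θ/15 = 57.4/15 ≈ 3.82 hours.
18:00 + 3.82 h ≈ 21:49 → 22:00 to the nearest hour.

22:00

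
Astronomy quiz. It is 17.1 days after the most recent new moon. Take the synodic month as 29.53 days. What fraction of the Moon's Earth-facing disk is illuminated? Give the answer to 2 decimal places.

Elongation θ = 360° × 17.1/29.53 ≈ 208.5°.
cos 208.5° = (-0.879), so f = (1 − (-0.879))/2 = 0.940.

0.94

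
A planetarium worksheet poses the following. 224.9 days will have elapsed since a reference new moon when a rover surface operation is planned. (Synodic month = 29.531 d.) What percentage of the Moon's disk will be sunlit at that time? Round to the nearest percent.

87%

224.9/29.531 = 7.616 lunations, so 7 complete cycles and 18.18 d into the next.
The Moon has covered 18.18/29.531 of its cycle, so θ ≈ 360° × 18.18/29.531 = 221.7°.
Illuminated fraction = (1 − cos 221.7°)/2 = (1 − (-0.747))/2 ≈ 0.874, so 87%.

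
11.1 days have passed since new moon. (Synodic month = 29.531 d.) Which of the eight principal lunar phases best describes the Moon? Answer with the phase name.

waxing gibbous

At 11.1/29.531 of the cycle, θ ≈ 135° — the waxing gibbous range.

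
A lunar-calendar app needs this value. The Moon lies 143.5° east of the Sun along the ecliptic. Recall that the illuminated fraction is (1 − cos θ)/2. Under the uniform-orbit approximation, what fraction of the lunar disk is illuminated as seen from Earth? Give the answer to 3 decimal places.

0.902

cos 143.5° = (-0.804), so f = (1 − (-0.804))/2 = 0.902.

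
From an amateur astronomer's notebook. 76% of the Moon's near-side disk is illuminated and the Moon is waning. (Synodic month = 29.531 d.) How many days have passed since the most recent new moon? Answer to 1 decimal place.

19.6 days

cos θ = 1 − 2f = -0.520, giving a principal value of 121.3°.
Waning ⇒ past full, so θ = 360° − 121.3° = 238.7°.
That fraction of the synodic month is 238.7/360 × 29.531 d ≈ 19.58 d.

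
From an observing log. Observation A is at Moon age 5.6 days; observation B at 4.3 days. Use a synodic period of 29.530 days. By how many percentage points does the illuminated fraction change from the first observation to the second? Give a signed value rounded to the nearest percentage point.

θ₁ = 360° × 5.6/29.530 = 68.3°, f₁ = (1 − cos θ₁)/2 = 0.315.
θ₂ = 360° × 4.3/29.530 = 52.4°, f₂ = (1 − cos θ₂)/2 = 0.195.
Change = f₂ − f₁ = -0.120 → -12 percentage points.

-12 percentage points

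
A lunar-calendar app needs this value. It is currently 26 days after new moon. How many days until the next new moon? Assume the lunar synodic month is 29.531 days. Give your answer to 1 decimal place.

One full lunation from the last new moon is 29.531 d; remaining = 29.531 − 26 = 3.531 d.

3.5 days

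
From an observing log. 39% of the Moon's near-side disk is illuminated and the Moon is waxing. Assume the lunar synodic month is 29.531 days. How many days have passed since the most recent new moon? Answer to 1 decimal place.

Invert f = (1 − cos θ)/2 to get cos θ = 1 − 2(0.39) = 0.220, hence θ₀ = arccos 0.220 = 77.3°.
Waxing ⇒ before full, so θ = 77.3°.
That fraction of the synodic month is 77.3/360 × 29.531 d ≈ 6.34 d.

6.3 days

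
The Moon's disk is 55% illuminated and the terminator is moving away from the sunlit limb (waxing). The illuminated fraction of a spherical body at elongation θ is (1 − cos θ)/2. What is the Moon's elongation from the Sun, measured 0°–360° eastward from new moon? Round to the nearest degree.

96°

From f = (1 − cos θ)/2: cos θ = 1 − 2×0.55 = -0.100; arccos → 95.7°.
The Moon is waxing (0°–180°), so θ = 95.7° directly.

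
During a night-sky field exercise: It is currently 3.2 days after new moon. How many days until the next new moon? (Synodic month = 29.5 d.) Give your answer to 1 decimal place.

26.3 days

One full lunation from the last new moon is 29.5 d; remaining = 29.5 − 3.2 = 26.300 d.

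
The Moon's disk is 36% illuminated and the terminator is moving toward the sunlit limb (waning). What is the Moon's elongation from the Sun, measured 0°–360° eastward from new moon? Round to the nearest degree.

286°

Invert f = (1 − cos θ)/2 to get cos θ = 1 − 2(0.36) = 0.280, hence θ₀ = arccos 0.280 = 73.7°.
Since the Moon is past full (waning), take the reflex angle: θ = 360° − 73.7° = 286.3°.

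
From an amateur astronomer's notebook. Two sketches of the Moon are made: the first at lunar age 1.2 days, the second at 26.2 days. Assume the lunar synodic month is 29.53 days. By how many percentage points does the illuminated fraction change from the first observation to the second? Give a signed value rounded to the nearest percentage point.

θ₁ = 360° × 1.2/29.53 = 14.6°, f₁ = (1 − cos θ₁)/2 = 0.016.
θ₂ = 360° × 26.2/29.53 = 319.4°, f₂ = (1 − cos θ₂)/2 = 0.120.
Change = f₂ − f₁ = +0.104 → +10 percentage points.

+10 pp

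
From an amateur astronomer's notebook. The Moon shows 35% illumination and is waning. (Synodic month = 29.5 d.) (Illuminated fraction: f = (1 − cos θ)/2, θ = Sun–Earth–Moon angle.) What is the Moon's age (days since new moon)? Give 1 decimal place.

23.6 days

cos θ = 1 − 2f = 0.300, giving a principal value of 72.5°.
Since the Moon is past full (waning), take the reflex angle: θ = 360° − 72.5° = 287.5°.
That fraction of the synodic month is 287.5/360 × 29.5 d ≈ 23.56 d.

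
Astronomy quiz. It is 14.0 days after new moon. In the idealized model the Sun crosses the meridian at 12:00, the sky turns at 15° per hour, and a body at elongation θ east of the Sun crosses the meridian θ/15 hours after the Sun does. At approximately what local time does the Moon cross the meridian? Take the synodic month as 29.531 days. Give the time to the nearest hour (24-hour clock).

23:00

The Moon has covered 14.0/29.531 of its cycle, so θ ≈ 360° × 14.0/29.531 = 170.7°.
Delay after the Sun = 170.7° / (15°/h) ≈ 11.38 h.
12:00 + 11.38 h ≈ 23:23 → 23:00 to the nearest hour.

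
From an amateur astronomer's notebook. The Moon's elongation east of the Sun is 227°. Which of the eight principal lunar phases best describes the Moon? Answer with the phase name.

227° lies in the waning gibbous sector of the 8-phase cycle.

waning gibbous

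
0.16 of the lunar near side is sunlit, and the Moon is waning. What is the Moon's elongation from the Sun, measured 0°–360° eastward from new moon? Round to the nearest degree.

From f = (1 − cos θ)/2: cos θ = 1 − 2×0.16 = 0.680; arccos → 47.2°.
A waning Moon lies in 180°–360°, so θ = 360° − 47.2° = 312.8°.

313°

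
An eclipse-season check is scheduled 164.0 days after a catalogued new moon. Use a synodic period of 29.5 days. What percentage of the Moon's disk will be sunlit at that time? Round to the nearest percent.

164.0 d spans 5 complete synodic months (5 × 29.5 = 147.50 d) plus 16.50 d.
Phase angle: θ = 360°·(16.50 d)/(29.5 d) = 201.4°.
cos 201.4° = (-0.931), so f = (1 − (-0.931))/2 = 0.966, so 97%.

97%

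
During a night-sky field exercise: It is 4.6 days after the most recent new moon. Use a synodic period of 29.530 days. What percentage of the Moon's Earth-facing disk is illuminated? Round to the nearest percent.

Phase angle: θ = 360°·(4.6 d)/(29.530 d) = 56.1°.
Illuminated fraction = (1 − cos 56.1°)/2 = (1 − 0.558)/2 ≈ 0.221, so 22%.

22%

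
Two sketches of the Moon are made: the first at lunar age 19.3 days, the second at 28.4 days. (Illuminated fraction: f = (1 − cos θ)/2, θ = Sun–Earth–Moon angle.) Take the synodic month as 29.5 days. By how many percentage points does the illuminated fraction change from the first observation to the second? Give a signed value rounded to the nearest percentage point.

First observation: θ = 360°·19.3/29.5 = 235.5°, so f = 0.783.
Second observation: θ = 346.6°, f = 0.014.
Δf = 0.014 − 0.783 = -0.769, i.e. -77 pp.

-77 percentage points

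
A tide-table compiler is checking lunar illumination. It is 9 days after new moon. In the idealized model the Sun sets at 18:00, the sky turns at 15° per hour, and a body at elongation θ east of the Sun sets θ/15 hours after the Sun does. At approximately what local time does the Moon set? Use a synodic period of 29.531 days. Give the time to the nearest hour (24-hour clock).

Elongation θ = 360° × 9/29.531 ≈ 109.7°.
Delay after the Sun = 109.7° / (15°/h) ≈ 7.31 h.
18:00 + 7.31 h ≈ 01:19 → 01:00 to the nearest hour.

01:00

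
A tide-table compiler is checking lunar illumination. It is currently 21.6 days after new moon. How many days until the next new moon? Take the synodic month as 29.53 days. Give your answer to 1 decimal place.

7.9 days

One full lunation from the last new moon is 29.53 d; remaining = 29.53 − 21.6 = 7.930 d.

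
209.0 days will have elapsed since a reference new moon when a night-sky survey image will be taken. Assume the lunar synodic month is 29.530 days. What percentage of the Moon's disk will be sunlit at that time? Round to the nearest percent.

6%

209.0 d spans 7 complete synodic months (7 × 29.530 = 206.71 d) plus 2.29 d.
Elongation θ = 360° × 2.29/29.530 ≈ 27.9°.
Illuminated fraction = (1 − cos 27.9°)/2 = (1 − 0.884)/2 ≈ 0.058, so 6%.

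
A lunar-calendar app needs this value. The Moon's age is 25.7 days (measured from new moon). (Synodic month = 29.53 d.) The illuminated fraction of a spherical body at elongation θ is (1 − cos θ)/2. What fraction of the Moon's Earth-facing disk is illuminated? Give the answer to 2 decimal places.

0.16

Phase angle: θ = 360°·(25.7 d)/(29.53 d) = 313.3°.
cos 313.3° = 0.686, so f = (1 − 0.686)/2 = 0.157.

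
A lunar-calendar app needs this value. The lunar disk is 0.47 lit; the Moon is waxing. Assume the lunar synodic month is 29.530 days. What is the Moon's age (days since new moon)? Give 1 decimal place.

cos θ = 1 − 2f = 0.060, giving a principal value of 86.6°.
The Moon is waxing (0°–180°), so θ = 86.6° directly.
At 360°/29.530 d per day, 86.6° corresponds to 7.10 days.

7.1 days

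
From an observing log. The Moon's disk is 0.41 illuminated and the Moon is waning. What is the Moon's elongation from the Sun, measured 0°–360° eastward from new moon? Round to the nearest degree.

280°

Invert f = (1 − cos θ)/2 to get cos θ = 1 − 2(0.41) = 0.180, hence θ₀ = arccos 0.180 = 79.6°.
Since the Moon is past full (waning), take the reflex angle: θ = 360° − 79.6° = 280.4°.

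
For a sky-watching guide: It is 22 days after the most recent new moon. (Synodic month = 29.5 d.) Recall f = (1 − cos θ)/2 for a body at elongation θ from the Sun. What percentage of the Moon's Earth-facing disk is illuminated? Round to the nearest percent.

51%

Elongation θ = 360° × 22/29.5 ≈ 268.5°.
With cos θ = (-0.027), the lit fraction is (1 − (-0.027))/2 ≈ 0.513, so 51%.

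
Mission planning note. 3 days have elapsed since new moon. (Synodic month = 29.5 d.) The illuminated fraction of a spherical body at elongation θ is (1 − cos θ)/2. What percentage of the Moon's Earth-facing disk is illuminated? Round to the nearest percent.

10%

Elongation θ = 360° × 3/29.5 ≈ 36.6°.
Illuminated fraction = (1 − cos 36.6°)/2 = (1 − 0.803)/2 ≈ 0.099, so 10%.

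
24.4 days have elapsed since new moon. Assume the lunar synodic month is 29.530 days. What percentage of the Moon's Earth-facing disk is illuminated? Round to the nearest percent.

27%

The Moon has covered 24.4/29.530 of its cycle, so θ ≈ 360° × 24.4/29.530 = 297.5°.
With cos θ = 0.461, the lit fraction is (1 − 0.461)/2 ≈ 0.269, so 27%.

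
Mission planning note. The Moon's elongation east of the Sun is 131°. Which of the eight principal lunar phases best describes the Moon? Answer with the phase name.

The waxing gibbous sector spans roughly 112°–158°; 131° falls inside it.

waxing gibbous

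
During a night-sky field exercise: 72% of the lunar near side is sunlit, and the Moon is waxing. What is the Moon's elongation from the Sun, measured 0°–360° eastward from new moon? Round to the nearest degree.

cos θ = 1 − 2f = -0.440, giving a principal value of 116.1°.
Waxing ⇒ before full, so θ = 116.1°.

116°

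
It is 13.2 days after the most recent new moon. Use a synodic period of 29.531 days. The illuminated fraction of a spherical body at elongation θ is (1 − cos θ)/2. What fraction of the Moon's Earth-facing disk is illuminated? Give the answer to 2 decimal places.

0.97

The Moon has covered 13.2/29.531 of its cycle, so θ ≈ 360° × 13.2/29.531 = 160.9°.
Illuminated fraction = (1 − cos 160.9°)/2 = (1 − (-0.945))/2 ≈ 0.973.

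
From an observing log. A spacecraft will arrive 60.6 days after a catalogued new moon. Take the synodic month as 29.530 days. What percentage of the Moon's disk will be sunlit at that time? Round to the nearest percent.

Reduce mod P: 60.6 − 2×29.530 = 1.54 d into the current lunation.
The Moon has covered 1.54/29.530 of its cycle, so θ ≈ 360° × 1.54/29.530 = 18.8°.
Illuminated fraction = (1 − cos 18.8°)/2 = (1 − 0.947)/2 ≈ 0.027, so 3%.

3%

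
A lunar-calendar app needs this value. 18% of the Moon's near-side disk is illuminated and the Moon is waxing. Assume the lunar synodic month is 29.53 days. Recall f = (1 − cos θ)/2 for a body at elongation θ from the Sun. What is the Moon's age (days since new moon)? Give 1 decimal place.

Invert f = (1 − cos θ)/2 to get cos θ = 1 − 2(0.18) = 0.640, hence θ₀ = arccos 0.640 = 50.2°.
The Moon is waxing (0°–180°), so θ = 50.2° directly.
That fraction of the synodic month is 50.2/360 × 29.53 d ≈ 4.12 d.

4.1 days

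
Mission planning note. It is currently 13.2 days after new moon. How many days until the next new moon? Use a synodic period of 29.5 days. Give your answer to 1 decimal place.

One full lunation from the last new moon is 29.5 d; remaining = 29.5 − 13.2 = 16.300 d.

16.3 days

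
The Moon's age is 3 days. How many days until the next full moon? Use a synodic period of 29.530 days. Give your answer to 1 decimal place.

Full moon is 0.5 of the way through the cycle: age 0.5 × 29.530 = 14.765 d.
So 11.765 days remain (14.765 − 3).

11.8 days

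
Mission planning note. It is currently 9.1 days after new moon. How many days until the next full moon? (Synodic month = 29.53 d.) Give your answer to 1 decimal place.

Full moon is 0.5 of the way through the cycle: age 0.5 × 29.53 = 14.765 d.
So 5.665 days remain (14.765 − 9.1).

5.7 days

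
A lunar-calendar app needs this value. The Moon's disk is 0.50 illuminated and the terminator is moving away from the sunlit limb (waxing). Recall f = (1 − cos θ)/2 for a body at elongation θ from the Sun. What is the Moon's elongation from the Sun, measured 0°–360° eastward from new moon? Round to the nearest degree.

Invert f = (1 − cos θ)/2 to get cos θ = 1 − 2(0.50) = 0.000, hence θ₀ = arccos 0.000 = 90.0°.
The Moon is waxing (0°–180°), so θ = 90.0° directly.

90°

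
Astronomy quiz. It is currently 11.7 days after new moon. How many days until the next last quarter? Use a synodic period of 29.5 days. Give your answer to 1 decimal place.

Last quarter is 0.75 of the way through the cycle: age 0.75 × 29.5 = 22.125 d.
That is 22.125 − 11.7 = 10.425 days ahead.

10.4 days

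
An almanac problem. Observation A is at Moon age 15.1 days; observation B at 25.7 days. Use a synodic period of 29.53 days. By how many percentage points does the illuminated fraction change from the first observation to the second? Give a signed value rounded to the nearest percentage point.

-84 pp

First observation: θ = 360°·15.1/29.53 = 184.1°, so f = 0.999.
Second observation: θ = 313.3°, f = 0.157.
Δf = 0.157 − 0.999 = -0.842, i.e. -84 pp.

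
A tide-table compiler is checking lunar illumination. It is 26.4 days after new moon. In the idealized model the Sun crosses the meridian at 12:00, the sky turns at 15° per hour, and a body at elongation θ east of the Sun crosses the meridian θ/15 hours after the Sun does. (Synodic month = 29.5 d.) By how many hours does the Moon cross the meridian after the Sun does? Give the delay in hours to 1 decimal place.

The Moon has covered 26.4/29.5 of its cycle, so θ ≈ 360° × 26.4/29.5 = 322.2°.
At 15° of sky rotation per hour, 322.2° corresponds to a 21.48 h lag.
So the Moon crosses the meridian 21.48 h after the Sun.

21.5 h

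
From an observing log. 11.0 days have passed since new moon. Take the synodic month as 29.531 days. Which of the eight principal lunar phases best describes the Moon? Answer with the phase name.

θ ≈ 360° × 11.0/29.531 = 134°, which falls in the waxing gibbous sector.

waxing gibbous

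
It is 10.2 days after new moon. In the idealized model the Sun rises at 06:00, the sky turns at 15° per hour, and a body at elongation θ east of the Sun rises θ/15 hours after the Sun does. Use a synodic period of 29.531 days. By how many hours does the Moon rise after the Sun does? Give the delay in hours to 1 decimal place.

8.3 h

Phase angle: θ = 360°·(10.2 d)/(29.531 d) = 124.3°.
Delay after the Sun = 124.3° / (15°/h) ≈ 8.29 h.
So the Moon rises 8.29 h after the Sun.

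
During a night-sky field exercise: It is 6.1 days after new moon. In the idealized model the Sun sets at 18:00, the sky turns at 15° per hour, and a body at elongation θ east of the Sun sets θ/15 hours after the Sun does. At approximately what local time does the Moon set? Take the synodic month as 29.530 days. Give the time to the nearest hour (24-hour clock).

23:00

The Moon has covered 6.1/29.530 of its cycle, so θ ≈ 360° × 6.1/29.530 = 74.4°.
Delay after the Sun = 74.4° / (15°/h) ≈ 4.96 h.
18:00 + 4.96 h ≈ 22:57 → 23:00 to the nearest hour.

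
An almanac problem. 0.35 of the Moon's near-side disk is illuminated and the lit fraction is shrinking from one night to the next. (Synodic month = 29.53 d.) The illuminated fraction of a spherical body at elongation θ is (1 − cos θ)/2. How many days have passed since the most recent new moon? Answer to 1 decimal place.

23.6 days

From f = (1 − cos θ)/2: cos θ = 1 − 2×0.35 = 0.300; arccos → 72.5°.
Since the Moon is past full (waning), take the reflex angle: θ = 360° − 72.5° = 287.5°.
At 360°/29.53 d per day, 287.5° corresponds to 23.58 days.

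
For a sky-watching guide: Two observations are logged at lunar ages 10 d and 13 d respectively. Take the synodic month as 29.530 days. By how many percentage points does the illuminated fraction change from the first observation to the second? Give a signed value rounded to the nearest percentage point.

θ₁ = 360° × 10/29.530 = 121.9°, f₁ = (1 − cos θ₁)/2 = 0.764.
θ₂ = 360° × 13/29.530 = 158.5°, f₂ = (1 − cos θ₂)/2 = 0.965.
Change = f₂ − f₁ = +0.201 → +20 percentage points.

+20 percentage points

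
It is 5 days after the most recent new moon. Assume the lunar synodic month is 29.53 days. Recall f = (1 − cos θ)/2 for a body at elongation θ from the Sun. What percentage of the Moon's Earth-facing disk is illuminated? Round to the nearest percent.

26%

Phase angle: θ = 360°·(5 d)/(29.53 d) = 61.0°.
Illuminated fraction = (1 − cos 61.0°)/2 = (1 − 0.485)/2 ≈ 0.257, so 26%.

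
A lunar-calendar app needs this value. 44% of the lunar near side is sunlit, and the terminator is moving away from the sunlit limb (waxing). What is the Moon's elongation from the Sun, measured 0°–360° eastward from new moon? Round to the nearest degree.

83°

cos θ = 1 − 2f = 0.120, giving a principal value of 83.1°.
Waxing ⇒ before full, so θ = 83.1°.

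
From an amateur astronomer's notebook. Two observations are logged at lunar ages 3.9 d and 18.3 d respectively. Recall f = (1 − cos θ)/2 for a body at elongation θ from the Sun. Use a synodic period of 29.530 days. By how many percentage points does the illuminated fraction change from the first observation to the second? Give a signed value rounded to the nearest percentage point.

+70 percentage points

First observation: θ = 360°·3.9/29.530 = 47.5°, so f = 0.162.
Second observation: θ = 223.1°, f = 0.865.
Δf = 0.865 − 0.162 = +0.703, i.e. +70 pp.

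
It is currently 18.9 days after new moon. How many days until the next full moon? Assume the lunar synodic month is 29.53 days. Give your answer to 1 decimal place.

25.4 days

Full moon occurs at elongation 180°, i.e. at age 29.53 × 180/360 = 14.765 d.
This lunation's full moon (14.765 d) has passed, so add one period: 44.295 − 18.9 = 25.395 days.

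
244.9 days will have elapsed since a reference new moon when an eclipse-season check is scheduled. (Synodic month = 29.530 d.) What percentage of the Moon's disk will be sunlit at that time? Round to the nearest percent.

Reduce mod P: 244.9 − 8×29.530 = 8.66 d into the current lunation.
Phase angle: θ = 360°·(8.66 d)/(29.530 d) = 105.6°.
Illuminated fraction = (1 − cos 105.6°)/2 = (1 − (-0.268))/2 ≈ 0.634, so 63%.

63%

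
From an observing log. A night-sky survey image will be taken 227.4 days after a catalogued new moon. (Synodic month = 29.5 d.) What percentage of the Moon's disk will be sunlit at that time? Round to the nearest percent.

227.4/29.5 = 7.708 lunations, so 7 complete cycles and 20.90 d into the next.
Phase angle: θ = 360°·(20.90 d)/(29.5 d) = 255.1°.
Illuminated fraction = (1 − cos 255.1°)/2 = (1 − (-0.258))/2 ≈ 0.629, so 63%.

63%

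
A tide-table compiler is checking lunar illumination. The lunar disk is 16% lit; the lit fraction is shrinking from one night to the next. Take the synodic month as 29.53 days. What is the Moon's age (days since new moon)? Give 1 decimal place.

From f = (1 − cos θ)/2: cos θ = 1 − 2×0.16 = 0.680; arccos → 47.2°.
A waning Moon lies in 180°–360°, so θ = 360° − 47.2° = 312.8°.
At 360°/29.53 d per day, 312.8° corresponds to 25.66 days.

25.7 days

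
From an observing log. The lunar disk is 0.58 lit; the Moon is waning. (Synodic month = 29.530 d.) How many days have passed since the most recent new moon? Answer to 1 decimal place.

21.4 days

cos θ = 1 − 2f = -0.160, giving a principal value of 99.2°.
A waning Moon lies in 180°–360°, so θ = 360° − 99.2° = 260.8°.
That fraction of the synodic month is 260.8/360 × 29.530 d ≈ 21.39 d.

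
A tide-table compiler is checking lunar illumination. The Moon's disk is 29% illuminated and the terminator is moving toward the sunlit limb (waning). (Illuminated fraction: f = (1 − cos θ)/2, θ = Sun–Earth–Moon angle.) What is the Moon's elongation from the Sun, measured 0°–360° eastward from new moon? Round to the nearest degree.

295°

Invert f = (1 − cos θ)/2 to get cos θ = 1 − 2(0.29) = 0.420, hence θ₀ = arccos 0.420 = 65.2°.
Waning ⇒ past full, so θ = 360° − 65.2° = 294.8°.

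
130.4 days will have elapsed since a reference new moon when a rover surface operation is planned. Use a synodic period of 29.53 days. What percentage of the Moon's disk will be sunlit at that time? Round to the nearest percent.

93%

130.4 d spans 4 complete synodic months (4 × 29.53 = 118.12 d) plus 12.28 d.
The Moon has covered 12.28/29.53 of its cycle, so θ ≈ 360° × 12.28/29.53 = 149.7°.
With cos θ = (-0.863), the lit fraction is (1 − (-0.863))/2 ≈ 0.932, so 93%.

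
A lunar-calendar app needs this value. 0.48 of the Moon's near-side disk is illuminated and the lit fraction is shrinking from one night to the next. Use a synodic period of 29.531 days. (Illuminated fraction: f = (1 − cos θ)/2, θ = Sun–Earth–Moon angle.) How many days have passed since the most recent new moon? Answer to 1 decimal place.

cos θ = 1 − 2f = 0.040, giving a principal value of 87.7°.
Waning ⇒ past full, so θ = 360° − 87.7° = 272.3°.
At 360°/29.531 d per day, 272.3° corresponds to 22.34 days.

22.3 days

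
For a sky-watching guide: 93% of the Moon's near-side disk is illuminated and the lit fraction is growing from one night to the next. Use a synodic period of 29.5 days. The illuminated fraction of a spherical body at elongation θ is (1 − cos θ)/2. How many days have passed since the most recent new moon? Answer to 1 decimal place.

12.2 days

From f = (1 − cos θ)/2: cos θ = 1 − 2×0.93 = -0.860; arccos → 149.3°.
The Moon is waxing (0°–180°), so θ = 149.3° directly.
Age = 29.5 × 149.3°/360° ≈ 12.24 days.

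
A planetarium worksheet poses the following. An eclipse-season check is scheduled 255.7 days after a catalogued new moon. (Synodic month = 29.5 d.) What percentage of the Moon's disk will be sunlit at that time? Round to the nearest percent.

Reduce mod P: 255.7 − 8×29.5 = 19.70 d into the current lunation.
The Moon has covered 19.70/29.5 of its cycle, so θ ≈ 360° × 19.70/29.5 = 240.4°.
Illuminated fraction = (1 − cos 240.4°)/2 = (1 − (-0.494))/2 ≈ 0.747, so 75%.

75%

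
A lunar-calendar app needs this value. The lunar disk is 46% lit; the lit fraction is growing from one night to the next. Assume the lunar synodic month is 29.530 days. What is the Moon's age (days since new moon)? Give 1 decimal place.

From f = (1 − cos θ)/2: cos θ = 1 − 2×0.46 = 0.080; arccos → 85.4°.
Before full moon the principal value applies: θ = 85.4°.
Age = 29.530 × 85.4°/360° ≈ 7.01 days.

7.0 days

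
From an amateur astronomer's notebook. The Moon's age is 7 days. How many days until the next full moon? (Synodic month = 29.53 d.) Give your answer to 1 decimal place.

7.8 days

Full moon is 0.5 of the way through the cycle: age 0.5 × 29.53 = 14.765 d.
So 7.765 days remain (14.765 − 7).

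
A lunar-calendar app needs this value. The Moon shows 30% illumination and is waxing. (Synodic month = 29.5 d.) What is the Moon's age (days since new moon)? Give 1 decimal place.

5.4 days

From f = (1 − cos θ)/2: cos θ = 1 − 2×0.30 = 0.400; arccos → 66.4°.
Waxing ⇒ before full, so θ = 66.4°.
At 360°/29.5 d per day, 66.4° corresponds to 5.44 days.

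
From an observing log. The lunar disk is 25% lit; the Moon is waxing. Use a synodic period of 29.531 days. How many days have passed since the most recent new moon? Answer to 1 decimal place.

4.9 days

From f = (1 − cos θ)/2: cos θ = 1 − 2×0.25 = 0.500; arccos → 60.0°.
Waxing ⇒ before full, so θ = 60.0°.
That fraction of the synodic month is 60.0/360 × 29.531 d ≈ 4.92 d.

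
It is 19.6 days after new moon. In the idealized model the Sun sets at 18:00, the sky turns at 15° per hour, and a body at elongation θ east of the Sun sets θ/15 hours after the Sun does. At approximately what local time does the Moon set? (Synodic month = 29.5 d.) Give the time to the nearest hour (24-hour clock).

Elongation θ = 360° × 19.6/29.5 ≈ 239.2°.
Delay after the Sun = 239.2° / (15°/h) ≈ 15.95 h.
18:00 + 15.95 h ≈ 09:57 → 10:00 to the nearest hour.

10:00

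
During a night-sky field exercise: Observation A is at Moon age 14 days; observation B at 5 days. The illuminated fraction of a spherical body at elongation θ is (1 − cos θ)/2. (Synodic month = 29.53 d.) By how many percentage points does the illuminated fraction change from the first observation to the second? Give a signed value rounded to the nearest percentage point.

-74 percentage points

First observation: θ = 360°·14/29.53 = 170.7°, so f = 0.993.
Second observation: θ = 61.0°, f = 0.257.
Δf = 0.257 − 0.993 = -0.736, i.e. -74 pp.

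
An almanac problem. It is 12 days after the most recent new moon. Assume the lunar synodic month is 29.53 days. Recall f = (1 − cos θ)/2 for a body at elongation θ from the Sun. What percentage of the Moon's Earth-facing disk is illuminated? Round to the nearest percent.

92%

Phase angle: θ = 360°·(12 d)/(29.53 d) = 146.3°.
cos 146.3° = (-0.832), so f = (1 − (-0.832))/2 = 0.916, so 92%.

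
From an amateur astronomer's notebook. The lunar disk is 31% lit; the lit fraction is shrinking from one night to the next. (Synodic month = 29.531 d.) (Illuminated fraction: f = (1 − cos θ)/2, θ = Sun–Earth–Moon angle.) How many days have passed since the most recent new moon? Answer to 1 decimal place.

24.0 days

From f = (1 − cos θ)/2: cos θ = 1 − 2×0.31 = 0.380; arccos → 67.7°.
Waning ⇒ past full, so θ = 360° − 67.7° = 292.3°.
That fraction of the synodic month is 292.3/360 × 29.531 d ≈ 23.98 d.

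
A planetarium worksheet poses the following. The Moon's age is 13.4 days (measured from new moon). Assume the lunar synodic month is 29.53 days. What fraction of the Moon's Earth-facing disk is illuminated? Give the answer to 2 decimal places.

0.98

The Moon has covered 13.4/29.53 of its cycle, so θ ≈ 360° × 13.4/29.53 = 163.4°.
With cos θ = (-0.958), the lit fraction is (1 − (-0.958))/2 ≈ 0.979.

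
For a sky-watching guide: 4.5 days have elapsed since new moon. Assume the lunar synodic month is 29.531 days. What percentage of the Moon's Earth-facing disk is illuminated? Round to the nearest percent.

Phase angle: θ = 360°·(4.5 d)/(29.531 d) = 54.9°.
Illuminated fraction = (1 − cos 54.9°)/2 = (1 − 0.576)/2 ≈ 0.212, so 21%.

21%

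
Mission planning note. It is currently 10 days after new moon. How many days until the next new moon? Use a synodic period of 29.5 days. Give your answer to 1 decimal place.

One full lunation from the last new moon is 29.5 d; remaining = 29.5 − 10 = 19.500 d.

19.5 days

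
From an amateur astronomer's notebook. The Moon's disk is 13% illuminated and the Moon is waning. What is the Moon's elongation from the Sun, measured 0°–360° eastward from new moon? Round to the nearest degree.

318°

From f = (1 − cos θ)/2: cos θ = 1 − 2×0.13 = 0.740; arccos → 42.3°.
Since the Moon is past full (waning), take the reflex angle: θ = 360° − 42.3° = 317.7°.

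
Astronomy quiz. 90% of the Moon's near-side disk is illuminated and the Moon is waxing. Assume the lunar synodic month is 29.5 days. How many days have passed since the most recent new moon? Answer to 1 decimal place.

11.7 days

Invert f = (1 − cos θ)/2 to get cos θ = 1 − 2(0.90) = -0.800, hence θ₀ = arccos -0.800 = 143.1°.
Waxing ⇒ before full, so θ = 143.1°.
At 360°/29.5 d per day, 143.1° corresponds to 11.73 days.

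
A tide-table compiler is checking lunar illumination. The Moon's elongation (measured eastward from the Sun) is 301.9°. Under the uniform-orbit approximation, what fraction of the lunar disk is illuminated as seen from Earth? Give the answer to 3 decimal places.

Half-versine of 301.9°: (1 − 0.528)/2 = 0.236.

0.236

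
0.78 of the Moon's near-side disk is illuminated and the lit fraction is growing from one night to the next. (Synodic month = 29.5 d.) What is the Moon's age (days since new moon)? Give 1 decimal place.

Invert f = (1 − cos θ)/2 to get cos θ = 1 − 2(0.78) = -0.560, hence θ₀ = arccos -0.560 = 124.1°.
Waxing ⇒ before full, so θ = 124.1°.
That fraction of the synodic month is 124.1/360 × 29.5 d ≈ 10.17 d.

10.2 days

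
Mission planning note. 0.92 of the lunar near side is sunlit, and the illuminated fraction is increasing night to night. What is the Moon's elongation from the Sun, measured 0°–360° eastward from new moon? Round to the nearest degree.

From f = (1 − cos θ)/2: cos θ = 1 − 2×0.92 = -0.840; arccos → 147.1°.
The Moon is waxing (0°–180°), so θ = 147.1° directly.

147°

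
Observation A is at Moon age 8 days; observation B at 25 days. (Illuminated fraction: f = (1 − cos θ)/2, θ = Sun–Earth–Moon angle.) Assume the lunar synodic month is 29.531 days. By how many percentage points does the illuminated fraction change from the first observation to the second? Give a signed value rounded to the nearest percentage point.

θ₁ = 360° × 8/29.531 = 97.5°, f₁ = (1 − cos θ₁)/2 = 0.565.
θ₂ = 360° × 25/29.531 = 304.8°, f₂ = (1 − cos θ₂)/2 = 0.215.
Change = f₂ − f₁ = -0.351 → -35 percentage points.

-35 percentage points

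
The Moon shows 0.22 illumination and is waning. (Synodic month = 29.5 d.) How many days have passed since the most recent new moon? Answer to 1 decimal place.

Invert f = (1 − cos θ)/2 to get cos θ = 1 − 2(0.22) = 0.560, hence θ₀ = arccos 0.560 = 55.9°.
Since the Moon is past full (waning), take the reflex angle: θ = 360° − 55.9° = 304.1°.
At 360°/29.5 d per day, 304.1° corresponds to 24.92 days.

24.9 days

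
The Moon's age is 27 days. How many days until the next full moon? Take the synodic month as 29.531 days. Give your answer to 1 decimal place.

17.3 days

Full moon is 0.5 of the way through the cycle: age 0.5 × 29.531 = 14.765 d.
Already past this cycle's full moon; the next is at 14.765 + 29.531 = 44.296 d, so 44.296 − 27 = 17.296 days.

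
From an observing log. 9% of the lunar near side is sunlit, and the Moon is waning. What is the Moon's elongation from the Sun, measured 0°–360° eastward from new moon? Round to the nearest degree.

325°

From f = (1 − cos θ)/2: cos θ = 1 − 2×0.09 = 0.820; arccos → 34.9°.
Since the Moon is past full (waning), take the reflex angle: θ = 360° − 34.9° = 325.1°.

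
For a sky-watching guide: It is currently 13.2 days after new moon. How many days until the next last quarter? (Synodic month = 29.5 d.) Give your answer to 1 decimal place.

Last quarter is 0.75 of the way through the cycle: age 0.75 × 29.5 = 22.125 d.
That is 22.125 − 13.2 = 8.925 days ahead.

8.9 days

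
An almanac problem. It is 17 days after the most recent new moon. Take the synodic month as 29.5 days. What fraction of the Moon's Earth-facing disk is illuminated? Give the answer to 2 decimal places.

Phase angle: θ = 360°·(17 d)/(29.5 d) = 207.5°.
Illuminated fraction = (1 − cos 207.5°)/2 = (1 − (-0.887))/2 ≈ 0.944.

0.94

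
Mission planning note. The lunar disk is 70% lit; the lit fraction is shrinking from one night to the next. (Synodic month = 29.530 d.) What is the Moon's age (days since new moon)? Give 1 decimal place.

20.2 days

From f = (1 − cos θ)/2: cos θ = 1 − 2×0.70 = -0.400; arccos → 113.6°.
A waning Moon lies in 180°–360°, so θ = 360° − 113.6° = 246.4°.
At 360°/29.530 d per day, 246.4° corresponds to 20.21 days.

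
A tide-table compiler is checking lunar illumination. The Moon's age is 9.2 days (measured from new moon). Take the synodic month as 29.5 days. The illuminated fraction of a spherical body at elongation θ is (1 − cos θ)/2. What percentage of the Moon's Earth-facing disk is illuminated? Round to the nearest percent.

Elongation θ = 360° × 9.2/29.5 ≈ 112.3°.
Illuminated fraction = (1 − cos 112.3°)/2 = (1 − (-0.379))/2 ≈ 0.689, so 69%.

69%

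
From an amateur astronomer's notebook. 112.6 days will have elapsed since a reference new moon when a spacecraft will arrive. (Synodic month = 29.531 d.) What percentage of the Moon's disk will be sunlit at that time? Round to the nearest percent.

112.6 d spans 3 complete synodic months (3 × 29.531 = 88.59 d) plus 24.01 d.
Phase angle: θ = 360°·(24.01 d)/(29.531 d) = 292.7°.
With cos θ = 0.385, the lit fraction is (1 − 0.385)/2 ≈ 0.307, so 31%.

31%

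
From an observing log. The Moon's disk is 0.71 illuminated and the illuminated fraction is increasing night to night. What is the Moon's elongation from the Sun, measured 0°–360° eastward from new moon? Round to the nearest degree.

115°

From f = (1 − cos θ)/2: cos θ = 1 − 2×0.71 = -0.420; arccos → 114.8°.
Waxing ⇒ before full, so θ = 114.8°.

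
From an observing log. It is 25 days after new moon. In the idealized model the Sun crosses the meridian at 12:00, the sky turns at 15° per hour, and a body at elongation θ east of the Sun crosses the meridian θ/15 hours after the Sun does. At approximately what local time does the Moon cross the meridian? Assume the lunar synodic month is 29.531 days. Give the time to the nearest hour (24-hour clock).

Phase angle: θ = 360°·(25 d)/(29.531 d) = 304.8°.
At 15° of sky rotation per hour, 304.8° corresponds to a 20.32 h lag.
12:00 + 20.32 h ≈ 08:19 → 08:00 to the nearest hour.

08:00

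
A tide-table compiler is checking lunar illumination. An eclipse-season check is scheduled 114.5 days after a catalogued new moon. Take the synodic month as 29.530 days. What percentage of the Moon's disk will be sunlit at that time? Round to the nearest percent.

Reduce mod P: 114.5 − 3×29.530 = 25.91 d into the current lunation.
Phase angle: θ = 360°·(25.91 d)/(29.530 d) = 315.9°.
Illuminated fraction = (1 − cos 315.9°)/2 = (1 − 0.718)/2 ≈ 0.141, so 14%.

14%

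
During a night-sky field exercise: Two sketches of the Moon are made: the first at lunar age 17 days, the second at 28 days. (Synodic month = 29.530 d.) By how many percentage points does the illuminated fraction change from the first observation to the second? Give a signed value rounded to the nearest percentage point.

θ₁ = 360° × 17/29.530 = 207.2°, f₁ = (1 − cos θ₁)/2 = 0.945.
θ₂ = 360° × 28/29.530 = 341.3°, f₂ = (1 − cos θ₂)/2 = 0.026.
Change = f₂ − f₁ = -0.918 → -92 percentage points.

-92 pp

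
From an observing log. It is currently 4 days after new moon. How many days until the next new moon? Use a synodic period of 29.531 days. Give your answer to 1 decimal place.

25.5 days

The next new moon completes the synodic month: 29.531 − 4 = 25.531 days.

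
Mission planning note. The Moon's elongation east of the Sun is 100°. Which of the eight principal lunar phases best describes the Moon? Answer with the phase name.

100° lies in the first quarter sector of the 8-phase cycle.

first quarter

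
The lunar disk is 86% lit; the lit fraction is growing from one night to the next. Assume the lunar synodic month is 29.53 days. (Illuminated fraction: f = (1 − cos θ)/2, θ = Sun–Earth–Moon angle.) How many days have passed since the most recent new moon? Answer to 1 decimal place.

11.2 days

Invert f = (1 − cos θ)/2 to get cos θ = 1 − 2(0.86) = -0.720, hence θ₀ = arccos -0.720 = 136.1°.
The Moon is waxing (0°–180°), so θ = 136.1° directly.
Age = 29.53 × 136.1°/360° ≈ 11.16 days.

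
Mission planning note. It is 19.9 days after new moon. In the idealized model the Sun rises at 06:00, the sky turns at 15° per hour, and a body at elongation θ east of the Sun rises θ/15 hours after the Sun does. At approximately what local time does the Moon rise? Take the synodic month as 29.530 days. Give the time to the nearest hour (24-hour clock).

The Moon has covered 19.9/29.530 of its cycle, so θ ≈ 360° × 19.9/29.530 = 242.6°.
Delay after the Sun = 242.6° / (15°/h) ≈ 16.17 h.
06:00 + 16.17 h ≈ 22:10 → 22:00 to the nearest hour.

22:00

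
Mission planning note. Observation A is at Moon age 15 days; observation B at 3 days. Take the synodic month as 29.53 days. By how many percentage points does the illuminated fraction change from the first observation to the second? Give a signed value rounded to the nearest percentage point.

-90 pp

θ₁ = 360° × 15/29.53 = 182.9°, f₁ = (1 − cos θ₁)/2 = 0.999.
θ₂ = 360° × 3/29.53 = 36.6°, f₂ = (1 − cos θ₂)/2 = 0.098.
Change = f₂ − f₁ = -0.901 → -90 percentage points.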